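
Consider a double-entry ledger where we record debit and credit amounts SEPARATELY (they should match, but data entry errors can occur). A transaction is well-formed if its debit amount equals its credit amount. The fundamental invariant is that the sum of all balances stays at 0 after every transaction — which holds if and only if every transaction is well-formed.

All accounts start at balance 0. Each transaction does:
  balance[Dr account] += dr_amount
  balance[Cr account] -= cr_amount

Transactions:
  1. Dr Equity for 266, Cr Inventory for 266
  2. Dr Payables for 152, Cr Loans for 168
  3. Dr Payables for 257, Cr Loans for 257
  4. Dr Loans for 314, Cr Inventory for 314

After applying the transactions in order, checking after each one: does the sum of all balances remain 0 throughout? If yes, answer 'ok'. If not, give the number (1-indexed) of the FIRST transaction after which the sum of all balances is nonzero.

After txn 1: dr=266 cr=266 sum_balances=0
After txn 2: dr=152 cr=168 sum_balances=-16
After txn 3: dr=257 cr=257 sum_balances=-16
After txn 4: dr=314 cr=314 sum_balances=-16

Answer: 2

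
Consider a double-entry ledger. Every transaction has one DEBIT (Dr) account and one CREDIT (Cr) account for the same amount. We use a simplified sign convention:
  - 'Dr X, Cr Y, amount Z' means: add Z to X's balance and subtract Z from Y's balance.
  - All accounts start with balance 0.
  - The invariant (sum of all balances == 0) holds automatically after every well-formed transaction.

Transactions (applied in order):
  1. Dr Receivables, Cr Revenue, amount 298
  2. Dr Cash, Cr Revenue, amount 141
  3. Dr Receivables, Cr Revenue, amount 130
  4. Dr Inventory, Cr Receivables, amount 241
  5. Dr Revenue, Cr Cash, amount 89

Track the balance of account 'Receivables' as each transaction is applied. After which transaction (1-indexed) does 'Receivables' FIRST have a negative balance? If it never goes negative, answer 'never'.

Answer: never

Derivation:
After txn 1: Receivables=298
After txn 2: Receivables=298
After txn 3: Receivables=428
After txn 4: Receivables=187
After txn 5: Receivables=187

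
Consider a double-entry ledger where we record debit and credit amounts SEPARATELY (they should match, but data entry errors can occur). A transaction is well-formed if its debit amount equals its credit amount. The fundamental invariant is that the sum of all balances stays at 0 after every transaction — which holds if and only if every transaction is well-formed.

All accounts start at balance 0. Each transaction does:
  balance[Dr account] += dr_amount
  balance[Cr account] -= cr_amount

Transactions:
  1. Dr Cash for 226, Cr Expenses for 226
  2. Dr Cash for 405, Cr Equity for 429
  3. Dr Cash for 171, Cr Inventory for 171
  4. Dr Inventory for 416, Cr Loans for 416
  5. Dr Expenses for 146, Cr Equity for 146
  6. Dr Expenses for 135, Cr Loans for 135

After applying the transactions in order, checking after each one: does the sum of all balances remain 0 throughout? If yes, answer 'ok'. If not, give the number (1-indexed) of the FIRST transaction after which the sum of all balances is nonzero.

Answer: 2

Derivation:
After txn 1: dr=226 cr=226 sum_balances=0
After txn 2: dr=405 cr=429 sum_balances=-24
After txn 3: dr=171 cr=171 sum_balances=-24
After txn 4: dr=416 cr=416 sum_balances=-24
After txn 5: dr=146 cr=146 sum_balances=-24
After txn 6: dr=135 cr=135 sum_balances=-24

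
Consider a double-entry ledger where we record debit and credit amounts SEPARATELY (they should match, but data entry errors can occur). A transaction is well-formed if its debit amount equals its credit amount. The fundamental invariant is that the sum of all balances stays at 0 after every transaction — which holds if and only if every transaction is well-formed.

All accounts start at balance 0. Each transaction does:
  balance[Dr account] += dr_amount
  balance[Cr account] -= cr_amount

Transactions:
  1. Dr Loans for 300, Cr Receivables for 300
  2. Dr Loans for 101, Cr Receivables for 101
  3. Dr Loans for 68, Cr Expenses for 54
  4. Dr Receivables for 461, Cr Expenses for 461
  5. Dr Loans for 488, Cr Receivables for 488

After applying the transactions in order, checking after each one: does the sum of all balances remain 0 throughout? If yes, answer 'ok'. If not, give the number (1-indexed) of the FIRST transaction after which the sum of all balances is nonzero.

Answer: 3

Derivation:
After txn 1: dr=300 cr=300 sum_balances=0
After txn 2: dr=101 cr=101 sum_balances=0
After txn 3: dr=68 cr=54 sum_balances=14
After txn 4: dr=461 cr=461 sum_balances=14
After txn 5: dr=488 cr=488 sum_balances=14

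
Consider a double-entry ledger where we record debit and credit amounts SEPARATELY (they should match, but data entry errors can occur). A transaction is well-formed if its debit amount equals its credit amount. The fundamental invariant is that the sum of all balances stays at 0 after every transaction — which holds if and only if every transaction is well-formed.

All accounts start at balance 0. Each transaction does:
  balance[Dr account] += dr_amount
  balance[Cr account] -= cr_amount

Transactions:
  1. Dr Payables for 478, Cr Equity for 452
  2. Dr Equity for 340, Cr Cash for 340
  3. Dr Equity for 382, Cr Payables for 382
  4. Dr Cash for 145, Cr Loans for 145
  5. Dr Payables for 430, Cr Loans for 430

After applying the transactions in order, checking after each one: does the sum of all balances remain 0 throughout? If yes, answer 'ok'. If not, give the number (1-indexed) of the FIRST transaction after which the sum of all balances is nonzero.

After txn 1: dr=478 cr=452 sum_balances=26
After txn 2: dr=340 cr=340 sum_balances=26
After txn 3: dr=382 cr=382 sum_balances=26
After txn 4: dr=145 cr=145 sum_balances=26
After txn 5: dr=430 cr=430 sum_balances=26

Answer: 1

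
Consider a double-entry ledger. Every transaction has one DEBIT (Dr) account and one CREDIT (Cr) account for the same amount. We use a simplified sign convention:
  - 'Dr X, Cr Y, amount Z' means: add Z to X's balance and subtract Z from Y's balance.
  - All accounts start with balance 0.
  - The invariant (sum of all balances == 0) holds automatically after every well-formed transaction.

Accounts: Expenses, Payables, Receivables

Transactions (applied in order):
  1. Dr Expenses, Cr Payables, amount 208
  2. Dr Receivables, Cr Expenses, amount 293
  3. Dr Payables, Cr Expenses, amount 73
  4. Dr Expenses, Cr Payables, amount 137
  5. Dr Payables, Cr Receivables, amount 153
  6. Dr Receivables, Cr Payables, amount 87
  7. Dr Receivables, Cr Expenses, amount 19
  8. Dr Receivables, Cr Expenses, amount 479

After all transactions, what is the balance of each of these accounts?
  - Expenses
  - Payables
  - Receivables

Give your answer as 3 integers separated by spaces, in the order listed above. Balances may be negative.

Answer: -519 -206 725

Derivation:
After txn 1 (Dr Expenses, Cr Payables, amount 208): Expenses=208 Payables=-208
After txn 2 (Dr Receivables, Cr Expenses, amount 293): Expenses=-85 Payables=-208 Receivables=293
After txn 3 (Dr Payables, Cr Expenses, amount 73): Expenses=-158 Payables=-135 Receivables=293
After txn 4 (Dr Expenses, Cr Payables, amount 137): Expenses=-21 Payables=-272 Receivables=293
After txn 5 (Dr Payables, Cr Receivables, amount 153): Expenses=-21 Payables=-119 Receivables=140
After txn 6 (Dr Receivables, Cr Payables, amount 87): Expenses=-21 Payables=-206 Receivables=227
After txn 7 (Dr Receivables, Cr Expenses, amount 19): Expenses=-40 Payables=-206 Receivables=246
After txn 8 (Dr Receivables, Cr Expenses, amount 479): Expenses=-519 Payables=-206 Receivables=725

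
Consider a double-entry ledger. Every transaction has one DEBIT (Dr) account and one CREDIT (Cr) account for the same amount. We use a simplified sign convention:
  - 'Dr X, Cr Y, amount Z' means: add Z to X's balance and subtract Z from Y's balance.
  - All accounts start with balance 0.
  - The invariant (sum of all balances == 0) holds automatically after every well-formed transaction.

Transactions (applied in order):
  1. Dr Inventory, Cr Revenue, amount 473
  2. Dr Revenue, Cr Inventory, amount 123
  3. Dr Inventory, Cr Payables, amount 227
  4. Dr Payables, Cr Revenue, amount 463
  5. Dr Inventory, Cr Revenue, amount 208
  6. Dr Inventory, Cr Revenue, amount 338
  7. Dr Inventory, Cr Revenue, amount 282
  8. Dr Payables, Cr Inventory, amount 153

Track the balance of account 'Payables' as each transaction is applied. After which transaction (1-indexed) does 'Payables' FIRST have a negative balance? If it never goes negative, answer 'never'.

After txn 1: Payables=0
After txn 2: Payables=0
After txn 3: Payables=-227

Answer: 3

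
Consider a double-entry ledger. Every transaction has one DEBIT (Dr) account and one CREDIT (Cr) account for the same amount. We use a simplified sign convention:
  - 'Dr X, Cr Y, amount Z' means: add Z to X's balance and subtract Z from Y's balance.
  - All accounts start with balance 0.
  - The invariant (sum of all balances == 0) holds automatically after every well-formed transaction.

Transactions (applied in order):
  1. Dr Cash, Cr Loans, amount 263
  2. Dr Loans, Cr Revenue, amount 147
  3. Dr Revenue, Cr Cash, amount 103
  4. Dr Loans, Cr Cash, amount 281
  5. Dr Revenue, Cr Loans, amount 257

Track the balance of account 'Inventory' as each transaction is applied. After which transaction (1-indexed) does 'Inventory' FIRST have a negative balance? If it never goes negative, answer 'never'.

Answer: never

Derivation:
After txn 1: Inventory=0
After txn 2: Inventory=0
After txn 3: Inventory=0
After txn 4: Inventory=0
After txn 5: Inventory=0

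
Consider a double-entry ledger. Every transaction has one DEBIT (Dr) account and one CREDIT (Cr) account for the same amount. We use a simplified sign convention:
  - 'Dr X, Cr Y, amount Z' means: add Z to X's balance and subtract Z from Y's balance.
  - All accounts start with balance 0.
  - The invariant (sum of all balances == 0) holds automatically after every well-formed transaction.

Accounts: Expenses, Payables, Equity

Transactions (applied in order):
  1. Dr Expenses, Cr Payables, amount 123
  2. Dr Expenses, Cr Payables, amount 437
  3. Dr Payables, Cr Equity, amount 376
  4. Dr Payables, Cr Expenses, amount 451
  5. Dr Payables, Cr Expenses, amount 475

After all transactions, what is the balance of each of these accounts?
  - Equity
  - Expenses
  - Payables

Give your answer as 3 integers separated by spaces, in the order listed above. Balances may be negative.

Answer: -376 -366 742

Derivation:
After txn 1 (Dr Expenses, Cr Payables, amount 123): Expenses=123 Payables=-123
After txn 2 (Dr Expenses, Cr Payables, amount 437): Expenses=560 Payables=-560
After txn 3 (Dr Payables, Cr Equity, amount 376): Equity=-376 Expenses=560 Payables=-184
After txn 4 (Dr Payables, Cr Expenses, amount 451): Equity=-376 Expenses=109 Payables=267
After txn 5 (Dr Payables, Cr Expenses, amount 475): Equity=-376 Expenses=-366 Payables=742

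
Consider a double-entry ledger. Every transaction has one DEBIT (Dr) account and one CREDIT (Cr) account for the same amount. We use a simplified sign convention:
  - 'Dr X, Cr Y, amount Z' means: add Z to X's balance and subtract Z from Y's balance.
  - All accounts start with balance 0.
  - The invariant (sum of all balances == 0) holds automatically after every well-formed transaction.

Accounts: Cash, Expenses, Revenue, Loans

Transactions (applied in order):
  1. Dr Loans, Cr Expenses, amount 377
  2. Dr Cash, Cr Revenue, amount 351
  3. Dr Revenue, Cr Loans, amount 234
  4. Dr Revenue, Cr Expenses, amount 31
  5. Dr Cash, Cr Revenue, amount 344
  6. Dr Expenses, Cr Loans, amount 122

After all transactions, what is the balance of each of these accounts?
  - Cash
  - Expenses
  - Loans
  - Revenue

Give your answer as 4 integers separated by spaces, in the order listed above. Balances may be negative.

Answer: 695 -286 21 -430

Derivation:
After txn 1 (Dr Loans, Cr Expenses, amount 377): Expenses=-377 Loans=377
After txn 2 (Dr Cash, Cr Revenue, amount 351): Cash=351 Expenses=-377 Loans=377 Revenue=-351
After txn 3 (Dr Revenue, Cr Loans, amount 234): Cash=351 Expenses=-377 Loans=143 Revenue=-117
After txn 4 (Dr Revenue, Cr Expenses, amount 31): Cash=351 Expenses=-408 Loans=143 Revenue=-86
After txn 5 (Dr Cash, Cr Revenue, amount 344): Cash=695 Expenses=-408 Loans=143 Revenue=-430
After txn 6 (Dr Expenses, Cr Loans, amount 122): Cash=695 Expenses=-286 Loans=21 Revenue=-430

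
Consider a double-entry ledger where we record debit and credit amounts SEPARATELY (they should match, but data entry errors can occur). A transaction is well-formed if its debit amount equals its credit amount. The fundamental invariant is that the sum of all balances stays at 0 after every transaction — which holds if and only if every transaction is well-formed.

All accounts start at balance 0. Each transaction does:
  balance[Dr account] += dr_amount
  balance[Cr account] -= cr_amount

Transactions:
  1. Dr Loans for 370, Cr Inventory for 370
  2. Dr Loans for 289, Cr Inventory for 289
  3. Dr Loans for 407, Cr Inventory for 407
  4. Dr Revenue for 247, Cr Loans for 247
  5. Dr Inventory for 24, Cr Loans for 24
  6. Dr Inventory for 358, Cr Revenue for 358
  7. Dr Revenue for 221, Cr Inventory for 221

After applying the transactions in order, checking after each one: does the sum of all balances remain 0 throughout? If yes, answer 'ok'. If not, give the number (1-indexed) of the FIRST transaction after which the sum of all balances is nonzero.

Answer: ok

Derivation:
After txn 1: dr=370 cr=370 sum_balances=0
After txn 2: dr=289 cr=289 sum_balances=0
After txn 3: dr=407 cr=407 sum_balances=0
After txn 4: dr=247 cr=247 sum_balances=0
After txn 5: dr=24 cr=24 sum_balances=0
After txn 6: dr=358 cr=358 sum_balances=0
After txn 7: dr=221 cr=221 sum_balances=0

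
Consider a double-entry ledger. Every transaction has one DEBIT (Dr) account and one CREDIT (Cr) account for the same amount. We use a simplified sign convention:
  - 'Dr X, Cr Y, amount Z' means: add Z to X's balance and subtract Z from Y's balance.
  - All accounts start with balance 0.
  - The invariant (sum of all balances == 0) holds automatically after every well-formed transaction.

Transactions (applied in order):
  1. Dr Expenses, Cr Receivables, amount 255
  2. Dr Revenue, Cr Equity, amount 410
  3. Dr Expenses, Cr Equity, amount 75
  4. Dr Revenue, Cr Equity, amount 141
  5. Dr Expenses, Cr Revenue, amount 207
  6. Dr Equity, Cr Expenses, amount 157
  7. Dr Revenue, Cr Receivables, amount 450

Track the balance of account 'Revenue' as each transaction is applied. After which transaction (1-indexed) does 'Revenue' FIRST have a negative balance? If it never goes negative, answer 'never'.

After txn 1: Revenue=0
After txn 2: Revenue=410
After txn 3: Revenue=410
After txn 4: Revenue=551
After txn 5: Revenue=344
After txn 6: Revenue=344
After txn 7: Revenue=794

Answer: never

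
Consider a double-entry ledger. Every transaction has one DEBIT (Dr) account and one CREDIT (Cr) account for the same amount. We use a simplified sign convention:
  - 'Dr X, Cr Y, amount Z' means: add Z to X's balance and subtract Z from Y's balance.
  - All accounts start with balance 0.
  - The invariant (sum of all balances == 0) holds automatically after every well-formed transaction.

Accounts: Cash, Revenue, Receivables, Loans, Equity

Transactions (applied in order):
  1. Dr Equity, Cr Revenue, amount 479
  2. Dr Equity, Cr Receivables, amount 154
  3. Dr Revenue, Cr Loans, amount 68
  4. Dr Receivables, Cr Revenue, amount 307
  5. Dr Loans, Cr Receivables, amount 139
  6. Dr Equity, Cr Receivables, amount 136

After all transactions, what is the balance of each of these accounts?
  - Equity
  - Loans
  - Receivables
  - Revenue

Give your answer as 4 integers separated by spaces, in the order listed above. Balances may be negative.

Answer: 769 71 -122 -718

Derivation:
After txn 1 (Dr Equity, Cr Revenue, amount 479): Equity=479 Revenue=-479
After txn 2 (Dr Equity, Cr Receivables, amount 154): Equity=633 Receivables=-154 Revenue=-479
After txn 3 (Dr Revenue, Cr Loans, amount 68): Equity=633 Loans=-68 Receivables=-154 Revenue=-411
After txn 4 (Dr Receivables, Cr Revenue, amount 307): Equity=633 Loans=-68 Receivables=153 Revenue=-718
After txn 5 (Dr Loans, Cr Receivables, amount 139): Equity=633 Loans=71 Receivables=14 Revenue=-718
After txn 6 (Dr Equity, Cr Receivables, amount 136): Equity=769 Loans=71 Receivables=-122 Revenue=-718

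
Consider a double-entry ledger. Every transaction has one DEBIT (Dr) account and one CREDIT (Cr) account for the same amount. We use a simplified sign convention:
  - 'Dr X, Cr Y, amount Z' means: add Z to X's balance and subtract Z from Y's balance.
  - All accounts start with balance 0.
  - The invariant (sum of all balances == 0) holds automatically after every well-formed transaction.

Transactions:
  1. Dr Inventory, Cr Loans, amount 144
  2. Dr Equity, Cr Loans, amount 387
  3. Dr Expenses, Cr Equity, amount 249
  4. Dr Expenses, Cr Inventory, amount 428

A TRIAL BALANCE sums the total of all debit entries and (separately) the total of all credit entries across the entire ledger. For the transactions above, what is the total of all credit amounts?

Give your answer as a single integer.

Answer: 1208

Derivation:
Txn 1: credit+=144
Txn 2: credit+=387
Txn 3: credit+=249
Txn 4: credit+=428
Total credits = 1208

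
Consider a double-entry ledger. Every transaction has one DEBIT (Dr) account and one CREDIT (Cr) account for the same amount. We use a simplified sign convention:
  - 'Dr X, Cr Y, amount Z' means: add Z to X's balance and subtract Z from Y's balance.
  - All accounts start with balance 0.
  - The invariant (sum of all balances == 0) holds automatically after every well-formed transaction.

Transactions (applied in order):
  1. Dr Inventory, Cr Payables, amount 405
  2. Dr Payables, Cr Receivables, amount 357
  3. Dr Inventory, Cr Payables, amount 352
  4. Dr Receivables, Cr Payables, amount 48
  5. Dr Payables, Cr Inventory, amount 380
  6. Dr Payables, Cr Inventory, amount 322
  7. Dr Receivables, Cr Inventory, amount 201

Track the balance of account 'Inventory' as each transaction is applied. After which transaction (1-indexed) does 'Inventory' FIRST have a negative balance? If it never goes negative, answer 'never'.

After txn 1: Inventory=405
After txn 2: Inventory=405
After txn 3: Inventory=757
After txn 4: Inventory=757
After txn 5: Inventory=377
After txn 6: Inventory=55
After txn 7: Inventory=-146

Answer: 7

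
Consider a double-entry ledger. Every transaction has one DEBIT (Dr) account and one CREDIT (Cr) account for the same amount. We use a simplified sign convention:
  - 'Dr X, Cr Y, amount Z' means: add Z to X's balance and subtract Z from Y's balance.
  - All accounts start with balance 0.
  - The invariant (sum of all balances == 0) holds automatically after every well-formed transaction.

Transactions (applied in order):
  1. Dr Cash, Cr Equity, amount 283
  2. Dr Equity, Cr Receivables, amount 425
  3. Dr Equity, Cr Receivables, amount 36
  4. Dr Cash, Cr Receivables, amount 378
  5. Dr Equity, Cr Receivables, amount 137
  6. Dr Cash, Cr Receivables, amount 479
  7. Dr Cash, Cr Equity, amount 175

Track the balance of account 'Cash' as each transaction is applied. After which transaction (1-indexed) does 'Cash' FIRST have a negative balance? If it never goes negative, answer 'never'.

After txn 1: Cash=283
After txn 2: Cash=283
After txn 3: Cash=283
After txn 4: Cash=661
After txn 5: Cash=661
After txn 6: Cash=1140
After txn 7: Cash=1315

Answer: never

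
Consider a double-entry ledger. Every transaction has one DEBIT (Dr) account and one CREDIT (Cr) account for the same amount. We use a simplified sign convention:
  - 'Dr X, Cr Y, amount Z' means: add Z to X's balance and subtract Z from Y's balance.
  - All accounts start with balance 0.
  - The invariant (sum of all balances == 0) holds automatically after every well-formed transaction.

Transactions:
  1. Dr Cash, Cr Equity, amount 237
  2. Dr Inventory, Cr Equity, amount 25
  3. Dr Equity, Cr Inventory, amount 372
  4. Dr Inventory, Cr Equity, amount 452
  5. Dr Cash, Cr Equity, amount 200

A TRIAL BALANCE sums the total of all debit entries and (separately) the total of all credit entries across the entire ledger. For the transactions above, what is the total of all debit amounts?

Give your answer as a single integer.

Answer: 1286

Derivation:
Txn 1: debit+=237
Txn 2: debit+=25
Txn 3: debit+=372
Txn 4: debit+=452
Txn 5: debit+=200
Total debits = 1286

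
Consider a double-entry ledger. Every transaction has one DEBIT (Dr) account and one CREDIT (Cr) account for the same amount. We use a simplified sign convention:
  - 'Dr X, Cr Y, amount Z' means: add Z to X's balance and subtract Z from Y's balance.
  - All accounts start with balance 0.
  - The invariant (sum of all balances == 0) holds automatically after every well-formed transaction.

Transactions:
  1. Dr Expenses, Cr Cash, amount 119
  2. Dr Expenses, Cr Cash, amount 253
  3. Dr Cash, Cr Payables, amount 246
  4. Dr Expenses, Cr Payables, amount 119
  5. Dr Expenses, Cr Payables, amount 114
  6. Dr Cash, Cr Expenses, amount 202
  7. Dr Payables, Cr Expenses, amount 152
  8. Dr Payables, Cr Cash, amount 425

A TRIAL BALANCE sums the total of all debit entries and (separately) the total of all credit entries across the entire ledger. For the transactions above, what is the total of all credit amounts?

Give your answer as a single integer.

Txn 1: credit+=119
Txn 2: credit+=253
Txn 3: credit+=246
Txn 4: credit+=119
Txn 5: credit+=114
Txn 6: credit+=202
Txn 7: credit+=152
Txn 8: credit+=425
Total credits = 1630

Answer: 1630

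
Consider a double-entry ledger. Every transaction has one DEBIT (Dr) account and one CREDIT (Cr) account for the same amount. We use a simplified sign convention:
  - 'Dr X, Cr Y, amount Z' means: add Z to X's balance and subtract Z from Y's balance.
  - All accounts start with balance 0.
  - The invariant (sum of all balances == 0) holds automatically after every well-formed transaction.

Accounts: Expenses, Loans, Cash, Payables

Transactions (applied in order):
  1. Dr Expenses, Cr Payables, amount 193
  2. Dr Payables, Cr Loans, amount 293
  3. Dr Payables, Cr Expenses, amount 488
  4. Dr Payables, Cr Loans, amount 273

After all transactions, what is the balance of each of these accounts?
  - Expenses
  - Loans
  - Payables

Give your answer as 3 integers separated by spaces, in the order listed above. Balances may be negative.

Answer: -295 -566 861

Derivation:
After txn 1 (Dr Expenses, Cr Payables, amount 193): Expenses=193 Payables=-193
After txn 2 (Dr Payables, Cr Loans, amount 293): Expenses=193 Loans=-293 Payables=100
After txn 3 (Dr Payables, Cr Expenses, amount 488): Expenses=-295 Loans=-293 Payables=588
After txn 4 (Dr Payables, Cr Loans, amount 273): Expenses=-295 Loans=-566 Payables=861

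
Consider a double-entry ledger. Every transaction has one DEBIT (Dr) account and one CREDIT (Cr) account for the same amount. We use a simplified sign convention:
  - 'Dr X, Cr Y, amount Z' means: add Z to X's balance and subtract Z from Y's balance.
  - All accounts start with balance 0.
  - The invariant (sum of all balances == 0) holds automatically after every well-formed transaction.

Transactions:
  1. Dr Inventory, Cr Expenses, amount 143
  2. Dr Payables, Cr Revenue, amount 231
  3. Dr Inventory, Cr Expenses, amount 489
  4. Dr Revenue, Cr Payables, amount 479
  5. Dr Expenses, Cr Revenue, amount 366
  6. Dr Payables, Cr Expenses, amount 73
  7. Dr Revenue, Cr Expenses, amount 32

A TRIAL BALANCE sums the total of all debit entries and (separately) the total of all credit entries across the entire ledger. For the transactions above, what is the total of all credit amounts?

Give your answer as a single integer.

Answer: 1813

Derivation:
Txn 1: credit+=143
Txn 2: credit+=231
Txn 3: credit+=489
Txn 4: credit+=479
Txn 5: credit+=366
Txn 6: credit+=73
Txn 7: credit+=32
Total credits = 1813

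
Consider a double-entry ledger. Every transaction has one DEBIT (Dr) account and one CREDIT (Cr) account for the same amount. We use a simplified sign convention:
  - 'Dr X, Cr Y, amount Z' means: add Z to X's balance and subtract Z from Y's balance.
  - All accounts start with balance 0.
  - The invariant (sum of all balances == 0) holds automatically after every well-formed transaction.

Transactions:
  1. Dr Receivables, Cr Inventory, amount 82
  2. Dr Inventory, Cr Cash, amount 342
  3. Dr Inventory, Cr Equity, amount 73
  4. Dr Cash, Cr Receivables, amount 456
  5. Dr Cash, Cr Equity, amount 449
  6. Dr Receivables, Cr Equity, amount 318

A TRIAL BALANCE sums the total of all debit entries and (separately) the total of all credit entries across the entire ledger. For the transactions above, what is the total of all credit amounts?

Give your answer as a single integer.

Answer: 1720

Derivation:
Txn 1: credit+=82
Txn 2: credit+=342
Txn 3: credit+=73
Txn 4: credit+=456
Txn 5: credit+=449
Txn 6: credit+=318
Total credits = 1720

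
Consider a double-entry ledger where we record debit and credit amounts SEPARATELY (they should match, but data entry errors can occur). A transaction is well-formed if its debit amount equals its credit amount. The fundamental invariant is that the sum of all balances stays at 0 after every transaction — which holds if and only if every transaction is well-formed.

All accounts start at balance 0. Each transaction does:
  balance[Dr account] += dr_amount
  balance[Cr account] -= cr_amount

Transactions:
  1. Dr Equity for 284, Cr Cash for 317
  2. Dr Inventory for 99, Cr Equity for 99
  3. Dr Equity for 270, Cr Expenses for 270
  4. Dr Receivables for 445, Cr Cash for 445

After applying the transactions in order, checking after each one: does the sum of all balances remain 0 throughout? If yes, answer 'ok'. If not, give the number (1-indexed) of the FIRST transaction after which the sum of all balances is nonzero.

After txn 1: dr=284 cr=317 sum_balances=-33
After txn 2: dr=99 cr=99 sum_balances=-33
After txn 3: dr=270 cr=270 sum_balances=-33
After txn 4: dr=445 cr=445 sum_balances=-33

Answer: 1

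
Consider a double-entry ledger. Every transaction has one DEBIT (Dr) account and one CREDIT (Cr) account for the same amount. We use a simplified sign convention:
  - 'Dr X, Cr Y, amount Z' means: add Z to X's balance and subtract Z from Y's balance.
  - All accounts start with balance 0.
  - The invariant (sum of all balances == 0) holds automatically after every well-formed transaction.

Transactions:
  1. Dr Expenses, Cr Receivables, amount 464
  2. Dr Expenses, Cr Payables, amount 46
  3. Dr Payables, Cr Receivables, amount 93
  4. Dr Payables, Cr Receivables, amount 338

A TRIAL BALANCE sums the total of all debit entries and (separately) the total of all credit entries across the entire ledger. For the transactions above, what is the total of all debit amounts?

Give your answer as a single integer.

Txn 1: debit+=464
Txn 2: debit+=46
Txn 3: debit+=93
Txn 4: debit+=338
Total debits = 941

Answer: 941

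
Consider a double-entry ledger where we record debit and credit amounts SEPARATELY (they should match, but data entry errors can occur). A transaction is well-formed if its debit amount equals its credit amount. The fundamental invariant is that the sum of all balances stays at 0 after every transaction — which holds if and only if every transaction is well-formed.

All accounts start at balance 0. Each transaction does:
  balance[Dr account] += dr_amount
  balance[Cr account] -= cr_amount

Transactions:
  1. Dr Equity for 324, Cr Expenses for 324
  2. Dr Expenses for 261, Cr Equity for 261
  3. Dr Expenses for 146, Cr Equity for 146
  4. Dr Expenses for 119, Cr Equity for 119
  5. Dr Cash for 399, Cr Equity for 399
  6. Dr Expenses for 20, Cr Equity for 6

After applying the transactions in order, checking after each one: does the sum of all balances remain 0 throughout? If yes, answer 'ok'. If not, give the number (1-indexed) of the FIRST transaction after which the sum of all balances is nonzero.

After txn 1: dr=324 cr=324 sum_balances=0
After txn 2: dr=261 cr=261 sum_balances=0
After txn 3: dr=146 cr=146 sum_balances=0
After txn 4: dr=119 cr=119 sum_balances=0
After txn 5: dr=399 cr=399 sum_balances=0
After txn 6: dr=20 cr=6 sum_balances=14

Answer: 6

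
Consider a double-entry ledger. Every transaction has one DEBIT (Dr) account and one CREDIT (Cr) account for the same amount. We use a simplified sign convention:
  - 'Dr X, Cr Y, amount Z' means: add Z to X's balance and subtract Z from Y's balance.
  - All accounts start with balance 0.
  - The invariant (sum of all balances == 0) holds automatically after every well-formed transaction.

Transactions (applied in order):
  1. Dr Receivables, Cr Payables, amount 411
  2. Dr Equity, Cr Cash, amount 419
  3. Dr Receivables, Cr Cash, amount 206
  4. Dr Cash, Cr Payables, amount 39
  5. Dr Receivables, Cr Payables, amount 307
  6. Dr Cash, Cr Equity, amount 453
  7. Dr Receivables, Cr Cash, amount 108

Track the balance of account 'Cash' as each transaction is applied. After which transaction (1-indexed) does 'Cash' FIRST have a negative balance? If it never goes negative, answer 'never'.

After txn 1: Cash=0
After txn 2: Cash=-419

Answer: 2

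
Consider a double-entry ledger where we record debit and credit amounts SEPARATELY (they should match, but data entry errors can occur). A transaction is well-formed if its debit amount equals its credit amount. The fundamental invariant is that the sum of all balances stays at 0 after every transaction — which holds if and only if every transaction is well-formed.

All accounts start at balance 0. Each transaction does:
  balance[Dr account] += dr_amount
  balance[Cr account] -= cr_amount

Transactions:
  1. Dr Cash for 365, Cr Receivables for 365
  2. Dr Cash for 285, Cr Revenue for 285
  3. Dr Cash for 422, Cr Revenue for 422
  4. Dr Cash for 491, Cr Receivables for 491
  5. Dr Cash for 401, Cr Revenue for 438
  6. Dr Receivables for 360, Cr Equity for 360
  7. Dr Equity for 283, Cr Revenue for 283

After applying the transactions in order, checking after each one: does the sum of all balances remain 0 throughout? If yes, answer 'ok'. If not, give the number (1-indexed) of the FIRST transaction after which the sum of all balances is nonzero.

Answer: 5

Derivation:
After txn 1: dr=365 cr=365 sum_balances=0
After txn 2: dr=285 cr=285 sum_balances=0
After txn 3: dr=422 cr=422 sum_balances=0
After txn 4: dr=491 cr=491 sum_balances=0
After txn 5: dr=401 cr=438 sum_balances=-37
After txn 6: dr=360 cr=360 sum_balances=-37
After txn 7: dr=283 cr=283 sum_balances=-37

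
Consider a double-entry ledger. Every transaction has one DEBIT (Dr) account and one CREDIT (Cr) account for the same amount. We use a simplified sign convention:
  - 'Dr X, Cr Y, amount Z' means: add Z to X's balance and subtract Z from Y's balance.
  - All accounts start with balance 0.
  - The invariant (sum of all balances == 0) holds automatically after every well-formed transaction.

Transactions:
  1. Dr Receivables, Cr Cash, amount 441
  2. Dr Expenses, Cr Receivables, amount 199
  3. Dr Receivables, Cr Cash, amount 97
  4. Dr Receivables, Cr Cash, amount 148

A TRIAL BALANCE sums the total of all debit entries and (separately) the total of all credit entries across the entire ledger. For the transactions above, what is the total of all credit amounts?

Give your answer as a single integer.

Answer: 885

Derivation:
Txn 1: credit+=441
Txn 2: credit+=199
Txn 3: credit+=97
Txn 4: credit+=148
Total credits = 885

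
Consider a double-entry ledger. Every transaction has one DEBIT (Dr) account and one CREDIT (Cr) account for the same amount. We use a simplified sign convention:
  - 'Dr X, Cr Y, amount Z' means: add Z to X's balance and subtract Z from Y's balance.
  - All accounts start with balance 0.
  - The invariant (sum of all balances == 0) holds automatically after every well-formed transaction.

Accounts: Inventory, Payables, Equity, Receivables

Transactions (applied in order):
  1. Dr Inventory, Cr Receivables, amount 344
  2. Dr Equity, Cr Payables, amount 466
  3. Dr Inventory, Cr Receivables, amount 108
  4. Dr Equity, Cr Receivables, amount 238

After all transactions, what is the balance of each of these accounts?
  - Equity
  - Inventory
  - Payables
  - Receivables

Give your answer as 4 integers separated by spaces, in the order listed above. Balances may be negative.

Answer: 704 452 -466 -690

Derivation:
After txn 1 (Dr Inventory, Cr Receivables, amount 344): Inventory=344 Receivables=-344
After txn 2 (Dr Equity, Cr Payables, amount 466): Equity=466 Inventory=344 Payables=-466 Receivables=-344
After txn 3 (Dr Inventory, Cr Receivables, amount 108): Equity=466 Inventory=452 Payables=-466 Receivables=-452
After txn 4 (Dr Equity, Cr Receivables, amount 238): Equity=704 Inventory=452 Payables=-466 Receivables=-690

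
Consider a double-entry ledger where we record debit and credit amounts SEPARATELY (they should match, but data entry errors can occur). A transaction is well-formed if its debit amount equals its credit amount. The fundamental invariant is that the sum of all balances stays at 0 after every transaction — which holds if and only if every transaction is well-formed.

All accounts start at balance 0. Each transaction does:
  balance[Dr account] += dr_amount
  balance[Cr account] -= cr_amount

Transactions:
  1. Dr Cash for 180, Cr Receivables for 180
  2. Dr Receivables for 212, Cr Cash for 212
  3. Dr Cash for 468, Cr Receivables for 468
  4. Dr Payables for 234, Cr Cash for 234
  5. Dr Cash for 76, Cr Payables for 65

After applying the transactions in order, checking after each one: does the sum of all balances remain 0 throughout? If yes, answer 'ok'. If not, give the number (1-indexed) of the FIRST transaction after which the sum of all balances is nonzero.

After txn 1: dr=180 cr=180 sum_balances=0
After txn 2: dr=212 cr=212 sum_balances=0
After txn 3: dr=468 cr=468 sum_balances=0
After txn 4: dr=234 cr=234 sum_balances=0
After txn 5: dr=76 cr=65 sum_balances=11

Answer: 5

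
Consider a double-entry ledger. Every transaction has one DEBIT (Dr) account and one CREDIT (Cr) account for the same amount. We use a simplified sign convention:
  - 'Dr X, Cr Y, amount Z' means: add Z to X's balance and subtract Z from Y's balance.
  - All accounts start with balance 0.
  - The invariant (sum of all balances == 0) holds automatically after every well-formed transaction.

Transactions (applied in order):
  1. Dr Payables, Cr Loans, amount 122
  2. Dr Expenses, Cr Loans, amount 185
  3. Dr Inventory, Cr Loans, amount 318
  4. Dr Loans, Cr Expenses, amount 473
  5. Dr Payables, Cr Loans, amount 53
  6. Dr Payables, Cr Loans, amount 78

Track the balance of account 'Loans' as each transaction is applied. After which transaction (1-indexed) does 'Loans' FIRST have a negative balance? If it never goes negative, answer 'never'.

Answer: 1

Derivation:
After txn 1: Loans=-122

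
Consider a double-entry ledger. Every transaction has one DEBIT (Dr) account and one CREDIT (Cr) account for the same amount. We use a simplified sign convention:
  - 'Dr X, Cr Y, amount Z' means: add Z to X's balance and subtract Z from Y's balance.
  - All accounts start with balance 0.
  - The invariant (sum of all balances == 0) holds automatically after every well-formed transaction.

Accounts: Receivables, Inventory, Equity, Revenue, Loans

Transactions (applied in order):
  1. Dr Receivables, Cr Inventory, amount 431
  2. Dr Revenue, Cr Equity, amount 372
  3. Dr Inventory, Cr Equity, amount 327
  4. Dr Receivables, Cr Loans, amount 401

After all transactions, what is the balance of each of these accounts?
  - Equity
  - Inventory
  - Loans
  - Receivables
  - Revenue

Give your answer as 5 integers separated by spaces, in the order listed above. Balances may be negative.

After txn 1 (Dr Receivables, Cr Inventory, amount 431): Inventory=-431 Receivables=431
After txn 2 (Dr Revenue, Cr Equity, amount 372): Equity=-372 Inventory=-431 Receivables=431 Revenue=372
After txn 3 (Dr Inventory, Cr Equity, amount 327): Equity=-699 Inventory=-104 Receivables=431 Revenue=372
After txn 4 (Dr Receivables, Cr Loans, amount 401): Equity=-699 Inventory=-104 Loans=-401 Receivables=832 Revenue=372

Answer: -699 -104 -401 832 372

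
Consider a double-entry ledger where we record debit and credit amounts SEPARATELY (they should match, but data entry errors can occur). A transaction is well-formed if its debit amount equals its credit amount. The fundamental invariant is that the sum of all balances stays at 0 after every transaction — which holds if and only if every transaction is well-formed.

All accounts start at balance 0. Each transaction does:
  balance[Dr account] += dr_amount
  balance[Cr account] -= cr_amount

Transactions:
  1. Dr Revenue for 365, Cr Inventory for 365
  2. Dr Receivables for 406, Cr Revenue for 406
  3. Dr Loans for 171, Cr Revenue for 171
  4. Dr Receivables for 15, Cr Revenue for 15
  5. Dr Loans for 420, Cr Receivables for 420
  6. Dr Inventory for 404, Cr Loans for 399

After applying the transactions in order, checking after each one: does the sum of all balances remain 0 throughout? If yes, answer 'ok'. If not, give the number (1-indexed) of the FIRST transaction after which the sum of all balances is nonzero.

After txn 1: dr=365 cr=365 sum_balances=0
After txn 2: dr=406 cr=406 sum_balances=0
After txn 3: dr=171 cr=171 sum_balances=0
After txn 4: dr=15 cr=15 sum_balances=0
After txn 5: dr=420 cr=420 sum_balances=0
After txn 6: dr=404 cr=399 sum_balances=5

Answer: 6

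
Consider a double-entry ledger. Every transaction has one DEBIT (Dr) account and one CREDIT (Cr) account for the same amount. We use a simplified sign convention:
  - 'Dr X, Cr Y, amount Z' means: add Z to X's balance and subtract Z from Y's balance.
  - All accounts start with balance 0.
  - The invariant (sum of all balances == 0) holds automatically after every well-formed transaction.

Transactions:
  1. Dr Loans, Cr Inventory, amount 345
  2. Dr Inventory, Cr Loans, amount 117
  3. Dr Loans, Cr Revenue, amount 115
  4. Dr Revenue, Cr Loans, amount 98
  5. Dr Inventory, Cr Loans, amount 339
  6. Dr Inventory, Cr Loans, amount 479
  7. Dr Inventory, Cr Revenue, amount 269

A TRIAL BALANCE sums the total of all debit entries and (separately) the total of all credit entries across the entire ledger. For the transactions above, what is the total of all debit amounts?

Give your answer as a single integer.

Txn 1: debit+=345
Txn 2: debit+=117
Txn 3: debit+=115
Txn 4: debit+=98
Txn 5: debit+=339
Txn 6: debit+=479
Txn 7: debit+=269
Total debits = 1762

Answer: 1762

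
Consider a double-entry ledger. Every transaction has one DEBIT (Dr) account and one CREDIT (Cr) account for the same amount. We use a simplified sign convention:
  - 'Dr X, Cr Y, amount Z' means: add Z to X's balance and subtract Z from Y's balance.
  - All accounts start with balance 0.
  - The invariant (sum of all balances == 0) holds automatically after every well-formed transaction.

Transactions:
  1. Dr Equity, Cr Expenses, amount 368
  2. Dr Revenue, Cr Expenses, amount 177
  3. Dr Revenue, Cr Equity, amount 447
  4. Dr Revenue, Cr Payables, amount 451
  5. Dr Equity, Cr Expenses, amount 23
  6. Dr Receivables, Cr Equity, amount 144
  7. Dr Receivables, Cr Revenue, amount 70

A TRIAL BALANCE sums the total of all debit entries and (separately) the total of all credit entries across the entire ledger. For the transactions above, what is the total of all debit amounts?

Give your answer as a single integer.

Txn 1: debit+=368
Txn 2: debit+=177
Txn 3: debit+=447
Txn 4: debit+=451
Txn 5: debit+=23
Txn 6: debit+=144
Txn 7: debit+=70
Total debits = 1680

Answer: 1680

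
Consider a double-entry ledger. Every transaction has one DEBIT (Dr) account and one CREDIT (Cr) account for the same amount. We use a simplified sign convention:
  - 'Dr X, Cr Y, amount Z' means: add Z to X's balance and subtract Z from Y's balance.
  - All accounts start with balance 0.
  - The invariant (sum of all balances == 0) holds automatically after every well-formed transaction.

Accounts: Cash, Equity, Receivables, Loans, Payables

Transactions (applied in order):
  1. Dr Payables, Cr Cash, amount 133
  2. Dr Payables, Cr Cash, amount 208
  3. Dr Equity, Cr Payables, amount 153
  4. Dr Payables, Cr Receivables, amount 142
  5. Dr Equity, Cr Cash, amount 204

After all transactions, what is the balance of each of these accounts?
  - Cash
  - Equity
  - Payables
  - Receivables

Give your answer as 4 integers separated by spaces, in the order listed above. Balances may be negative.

Answer: -545 357 330 -142

Derivation:
After txn 1 (Dr Payables, Cr Cash, amount 133): Cash=-133 Payables=133
After txn 2 (Dr Payables, Cr Cash, amount 208): Cash=-341 Payables=341
After txn 3 (Dr Equity, Cr Payables, amount 153): Cash=-341 Equity=153 Payables=188
After txn 4 (Dr Payables, Cr Receivables, amount 142): Cash=-341 Equity=153 Payables=330 Receivables=-142
After txn 5 (Dr Equity, Cr Cash, amount 204): Cash=-545 Equity=357 Payables=330 Receivables=-142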